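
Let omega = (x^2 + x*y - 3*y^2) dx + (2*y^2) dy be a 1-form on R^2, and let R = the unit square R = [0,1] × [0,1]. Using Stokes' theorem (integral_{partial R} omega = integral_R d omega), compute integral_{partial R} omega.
integral_(partial R) omega = 5/2

Stokes: integral_partial_R omega = integral_R d omega with d omega = (∂Q/∂x - ∂P/∂y) dx ∧ dy.
  ∂Q/∂x = 0
  ∂P/∂y = x - 6*y
  integrand = ∂Q/∂x - ∂P/∂y = -x + 6*y.
Integrating over R: integral_0^1 integral_0^1 (-x + 6*y) dx dy = 5/2.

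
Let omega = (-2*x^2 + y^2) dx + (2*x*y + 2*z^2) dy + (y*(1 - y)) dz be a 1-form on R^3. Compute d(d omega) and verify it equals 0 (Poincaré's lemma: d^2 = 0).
d(d omega) = 0

Step 1: d omega = sum_{i<j} (∂f_j/∂x_i - ∂f_i/∂x_j) dx_i ∧ dx_j:
  coeff of dx ∧ dy: 0
  coeff of dx ∧ dz: 0
  coeff of dy ∧ dz: -2*y - 4*z + 1
Step 2: Apply d again to each 2-form coefficient. The only possible 3-form in R^3 is dx ∧ dy ∧ dz, with coefficient
  ∂(coeff of dy∧dz)/∂x - ∂(coeff of dx∧dz)/∂y + ∂(coeff of dx∧dy)/∂z
  = ∂/∂x (-2*y - 4*z + 1) - ∂/∂y (0) + ∂/∂z (0).
Each of these terms simplifies to sums of mixed partials that cancel in pairs. The result is 0 (by equality of mixed partials for smooth functions — Schwarz / Clairaut).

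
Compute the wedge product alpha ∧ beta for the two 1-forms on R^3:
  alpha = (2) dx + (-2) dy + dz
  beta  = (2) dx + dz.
alpha ∧ beta = (4) dx ∧ dy + (-2) dy ∧ dz

Distribute the wedge, using dx_i ∧ dx_j = -dx_j ∧ dx_i and dx_i ∧ dx_i = 0. For each pair (i, j) with i < j, the coefficient of dx_i ∧ dx_j in alpha ∧ beta is (alpha_i * beta_j - alpha_j * beta_i). Collecting: alpha ∧ beta = (4) dx ∧ dy + (-2) dy ∧ dz.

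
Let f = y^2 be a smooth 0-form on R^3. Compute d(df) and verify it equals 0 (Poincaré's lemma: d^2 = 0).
d(df) = 0

Step 1: df = sum_i (∂f/∂x_i) dx_i = (0) dx + (2*y) dy + (0) dz.
Step 2: Apply d again. Using the 1-form formula, the coefficient of dx ∧ dy in d(df) is ∂^2 f/∂x ∂y - ∂^2 f/∂y ∂x = (0) - (0) = 0 (equality of mixed partials for smooth f).
Similarly for dx ∧ dz and dy ∧ dz — all coefficients vanish. So d(df) = 0.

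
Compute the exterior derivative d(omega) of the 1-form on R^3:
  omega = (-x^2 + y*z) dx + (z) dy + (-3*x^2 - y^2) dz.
d(omega) = (-z) dx ∧ dy + (-6*x - y) dx ∧ dz + (-2*y - 1) dy ∧ dz

For a 1-form omega = sum_i f_i dx_i, the exterior derivative is
  d(omega) = sum_{i < j} (∂f_j/∂x_i - ∂f_i/∂x_j) dx_i ∧ dx_j.
  coefficient of dx ∧ dy: ∂f_2/∂x - ∂f_1/∂y = ∂(z)/∂x - ∂(-x^2 + y*z)/∂y = -z
  coefficient of dx ∧ dz: ∂f_3/∂x - ∂f_1/∂z = ∂(-3*x^2 - y^2)/∂x - ∂(-x^2 + y*z)/∂z = -6*x - y
  coefficient of dy ∧ dz: ∂f_3/∂y - ∂f_2/∂z = ∂(-3*x^2 - y^2)/∂y - ∂(z)/∂z = -2*y - 1
Assembling: d(omega) = (-z) dx ∧ dy + (-6*x - y) dx ∧ dz + (-2*y - 1) dy ∧ dz.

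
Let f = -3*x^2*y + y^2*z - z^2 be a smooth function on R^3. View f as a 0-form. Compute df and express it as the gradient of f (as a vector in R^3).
df = (-6*x*y) dx + (-3*x^2 + 2*y*z) dy + (y^2 - 2*z) dz; grad f = (-6*x*y, -3*x^2 + 2*y*z, y^2 - 2*z)

For a 0-form f, d f = (∂f/∂x) dx + (∂f/∂y) dy + (∂f/∂z) dz. The components of the vector representation are exactly the entries of grad f in Cartesian coordinates:
  ∂f/∂x = -6*x*y
  ∂f/∂y = -3*x^2 + 2*y*z
  ∂f/∂z = y^2 - 2*z.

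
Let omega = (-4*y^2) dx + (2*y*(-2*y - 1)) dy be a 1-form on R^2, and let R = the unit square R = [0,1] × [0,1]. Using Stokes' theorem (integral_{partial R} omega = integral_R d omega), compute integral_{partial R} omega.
integral_(partial R) omega = 4

Stokes: integral_partial_R omega = integral_R d omega with d omega = (∂Q/∂x - ∂P/∂y) dx ∧ dy.
  ∂Q/∂x = 0
  ∂P/∂y = -8*y
  integrand = ∂Q/∂x - ∂P/∂y = 8*y.
Integrating over R: integral_0^1 integral_0^1 (8*y) dx dy = 4.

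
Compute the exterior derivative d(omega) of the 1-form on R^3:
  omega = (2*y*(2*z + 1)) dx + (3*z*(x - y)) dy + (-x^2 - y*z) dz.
d(omega) = (-z - 2) dx ∧ dy + (-2*x - 4*y) dx ∧ dz + (-3*x + 3*y - z) dy ∧ dz

For a 1-form omega = sum_i f_i dx_i, the exterior derivative is
  d(omega) = sum_{i < j} (∂f_j/∂x_i - ∂f_i/∂x_j) dx_i ∧ dx_j.
  coefficient of dx ∧ dy: ∂f_2/∂x - ∂f_1/∂y = ∂(3*z*(x - y))/∂x - ∂(2*y*(2*z + 1))/∂y = -z - 2
  coefficient of dx ∧ dz: ∂f_3/∂x - ∂f_1/∂z = ∂(-x^2 - y*z)/∂x - ∂(2*y*(2*z + 1))/∂z = -2*x - 4*y
  coefficient of dy ∧ dz: ∂f_3/∂y - ∂f_2/∂z = ∂(-x^2 - y*z)/∂y - ∂(3*z*(x - y))/∂z = -3*x + 3*y - z
Assembling: d(omega) = (-z - 2) dx ∧ dy + (-2*x - 4*y) dx ∧ dz + (-3*x + 3*y - z) dy ∧ dz.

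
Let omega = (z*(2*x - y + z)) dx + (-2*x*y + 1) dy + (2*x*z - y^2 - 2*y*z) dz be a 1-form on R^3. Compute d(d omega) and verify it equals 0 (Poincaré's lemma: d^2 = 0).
d(d omega) = 0

Step 1: d omega = sum_{i<j} (∂f_j/∂x_i - ∂f_i/∂x_j) dx_i ∧ dx_j:
  coeff of dx ∧ dy: -2*y + z
  coeff of dx ∧ dz: -2*x + y
  coeff of dy ∧ dz: -2*y - 2*z
Step 2: Apply d again to each 2-form coefficient. The only possible 3-form in R^3 is dx ∧ dy ∧ dz, with coefficient
  ∂(coeff of dy∧dz)/∂x - ∂(coeff of dx∧dz)/∂y + ∂(coeff of dx∧dy)/∂z
  = ∂/∂x (-2*y - 2*z) - ∂/∂y (-2*x + y) + ∂/∂z (-2*y + z).
Each of these terms simplifies to sums of mixed partials that cancel in pairs. The result is 0 (by equality of mixed partials for smooth functions — Schwarz / Clairaut).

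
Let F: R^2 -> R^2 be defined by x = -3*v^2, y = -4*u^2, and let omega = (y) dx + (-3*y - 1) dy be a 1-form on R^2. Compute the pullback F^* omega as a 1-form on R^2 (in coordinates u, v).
F^* omega = (-96*u^3 + 8*u) du + (24*u^2*v) dv

Using F^*(f dg) = (f ∘ F) d(g ∘ F), substitute each coordinate x_i by F_i(u, v) in f_i, and replace dx_i by d F_i = (∂F_i/∂u) du + (∂F_i/∂v) dv.
  For the x component: f_1(F) = -4*u^2; d F_1 = (0) du + (-6*v) dv
  For the y component: f_2(F) = 12*u^2 - 1; d F_2 = (-8*u) du + (0) dv
Combining and collecting du, dv coefficients:
  coeff of du: -96*u^3 + 8*u
  coeff of dv: 24*u^2*v
F^* omega = (-96*u^3 + 8*u) du + (24*u^2*v) dv.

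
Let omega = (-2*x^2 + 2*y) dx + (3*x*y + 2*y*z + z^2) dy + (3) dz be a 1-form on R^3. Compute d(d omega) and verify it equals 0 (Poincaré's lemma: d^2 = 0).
d(d omega) = 0

Step 1: d omega = sum_{i<j} (∂f_j/∂x_i - ∂f_i/∂x_j) dx_i ∧ dx_j:
  coeff of dx ∧ dy: 3*y - 2
  coeff of dx ∧ dz: 0
  coeff of dy ∧ dz: -2*y - 2*z
Step 2: Apply d again to each 2-form coefficient. The only possible 3-form in R^3 is dx ∧ dy ∧ dz, with coefficient
  ∂(coeff of dy∧dz)/∂x - ∂(coeff of dx∧dz)/∂y + ∂(coeff of dx∧dy)/∂z
  = ∂/∂x (-2*y - 2*z) - ∂/∂y (0) + ∂/∂z (3*y - 2).
Each of these terms simplifies to sums of mixed partials that cancel in pairs. The result is 0 (by equality of mixed partials for smooth functions — Schwarz / Clairaut).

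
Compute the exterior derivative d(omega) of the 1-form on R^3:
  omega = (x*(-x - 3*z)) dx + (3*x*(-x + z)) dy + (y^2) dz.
d(omega) = (-6*x + 3*z) dx ∧ dy + (3*x) dx ∧ dz + (-3*x + 2*y) dy ∧ dz

For a 1-form omega = sum_i f_i dx_i, the exterior derivative is
  d(omega) = sum_{i < j} (∂f_j/∂x_i - ∂f_i/∂x_j) dx_i ∧ dx_j.
  coefficient of dx ∧ dy: ∂f_2/∂x - ∂f_1/∂y = ∂(3*x*(-x + z))/∂x - ∂(x*(-x - 3*z))/∂y = -6*x + 3*z
  coefficient of dx ∧ dz: ∂f_3/∂x - ∂f_1/∂z = ∂(y^2)/∂x - ∂(x*(-x - 3*z))/∂z = 3*x
  coefficient of dy ∧ dz: ∂f_3/∂y - ∂f_2/∂z = ∂(y^2)/∂y - ∂(3*x*(-x + z))/∂z = -3*x + 2*y
Assembling: d(omega) = (-6*x + 3*z) dx ∧ dy + (3*x) dx ∧ dz + (-3*x + 2*y) dy ∧ dz.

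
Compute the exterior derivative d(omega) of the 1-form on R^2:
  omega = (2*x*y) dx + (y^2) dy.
d(omega) = (-2*x) dx ∧ dy

For a 1-form omega = sum_i f_i dx_i, the exterior derivative is
  d(omega) = sum_{i < j} (∂f_j/∂x_i - ∂f_i/∂x_j) dx_i ∧ dx_j.
  coefficient of dx ∧ dy: ∂f_2/∂x - ∂f_1/∂y = ∂(y^2)/∂x - ∂(2*x*y)/∂y = -2*x
Assembling: d(omega) = (-2*x) dx ∧ dy.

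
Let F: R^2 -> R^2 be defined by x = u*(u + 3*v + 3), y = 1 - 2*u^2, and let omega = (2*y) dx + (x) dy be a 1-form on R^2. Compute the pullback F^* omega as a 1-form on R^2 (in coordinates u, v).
F^* omega = (-12*u^3 - 24*u^2*v - 24*u^2 + 4*u + 6*v + 6) du + (-12*u^3 + 6*u) dv

Using F^*(f dg) = (f ∘ F) d(g ∘ F), substitute each coordinate x_i by F_i(u, v) in f_i, and replace dx_i by d F_i = (∂F_i/∂u) du + (∂F_i/∂v) dv.
  For the x component: f_1(F) = 2 - 4*u^2; d F_1 = (2*u + 3*v + 3) du + (3*u) dv
  For the y component: f_2(F) = u*(u + 3*v + 3); d F_2 = (-4*u) du + (0) dv
Combining and collecting du, dv coefficients:
  coeff of du: -12*u^3 - 24*u^2*v - 24*u^2 + 4*u + 6*v + 6
  coeff of dv: -12*u^3 + 6*u
F^* omega = (-12*u^3 - 24*u^2*v - 24*u^2 + 4*u + 6*v + 6) du + (-12*u^3 + 6*u) dv.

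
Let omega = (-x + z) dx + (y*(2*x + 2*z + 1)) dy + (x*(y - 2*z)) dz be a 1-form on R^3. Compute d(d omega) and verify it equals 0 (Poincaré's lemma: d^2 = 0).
d(d omega) = 0

Step 1: d omega = sum_{i<j} (∂f_j/∂x_i - ∂f_i/∂x_j) dx_i ∧ dx_j:
  coeff of dx ∧ dy: 2*y
  coeff of dx ∧ dz: y - 2*z - 1
  coeff of dy ∧ dz: x - 2*y
Step 2: Apply d again to each 2-form coefficient. The only possible 3-form in R^3 is dx ∧ dy ∧ dz, with coefficient
  ∂(coeff of dy∧dz)/∂x - ∂(coeff of dx∧dz)/∂y + ∂(coeff of dx∧dy)/∂z
  = ∂/∂x (x - 2*y) - ∂/∂y (y - 2*z - 1) + ∂/∂z (2*y).
Each of these terms simplifies to sums of mixed partials that cancel in pairs. The result is 0 (by equality of mixed partials for smooth functions — Schwarz / Clairaut).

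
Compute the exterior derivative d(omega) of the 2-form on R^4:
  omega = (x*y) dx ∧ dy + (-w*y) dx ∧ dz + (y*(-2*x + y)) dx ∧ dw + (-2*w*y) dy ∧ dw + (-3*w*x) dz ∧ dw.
d(omega) = (w) dx ∧ dy ∧ dz + (-3*w - y) dx ∧ dz ∧ dw + (2*x - 2*y) dx ∧ dy ∧ dw

For a 2-form omega = sum_{i<j} g_{ij} dx_i ∧ dx_j, the exterior derivative is
  d(omega) = sum_{i<j} d(g_{ij}) ∧ dx_i ∧ dx_j = sum_{i<j, k} (∂g_{ij}/∂x_k) dx_k ∧ dx_i ∧ dx_j.
Expand each term, using dx_k ∧ dx_i ∧ dx_j = sgn(permutation) dx_{(a)} ∧ dx_{(b)} ∧ dx_{(c)} with (a < b < c) sorted:
  d(-w*y) includes (∂/∂y)(-w*y) dy = (-w) dy, which multiplied by dx ∧ dz gives (w) dx ∧ dy ∧ dz
  d(-w*y) includes (∂/∂w)(-w*y) dw = (-y) dw, which multiplied by dx ∧ dz gives (-y) dx ∧ dz ∧ dw
  d(y*(-2*x + y)) includes (∂/∂y)(y*(-2*x + y)) dy = (-2*x + 2*y) dy, which multiplied by dx ∧ dw gives (2*x - 2*y) dx ∧ dy ∧ dw
  d(-3*w*x) includes (∂/∂x)(-3*w*x) dx = (-3*w) dx, which multiplied by dz ∧ dw gives (-3*w) dx ∧ dz ∧ dw
Collecting like 3-forms: d(omega) = (w) dx ∧ dy ∧ dz + (-3*w - y) dx ∧ dz ∧ dw + (2*x - 2*y) dx ∧ dy ∧ dw.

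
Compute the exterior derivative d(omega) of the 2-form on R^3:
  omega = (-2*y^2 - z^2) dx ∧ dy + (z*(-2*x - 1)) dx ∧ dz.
d(omega) = (-2*z) dx ∧ dy ∧ dz

For a 2-form omega = sum_{i<j} g_{ij} dx_i ∧ dx_j, the exterior derivative is
  d(omega) = sum_{i<j} d(g_{ij}) ∧ dx_i ∧ dx_j = sum_{i<j, k} (∂g_{ij}/∂x_k) dx_k ∧ dx_i ∧ dx_j.
Expand each term, using dx_k ∧ dx_i ∧ dx_j = sgn(permutation) dx_{(a)} ∧ dx_{(b)} ∧ dx_{(c)} with (a < b < c) sorted:
  d(-2*y^2 - z^2) includes (∂/∂z)(-2*y^2 - z^2) dz = (-2*z) dz, which multiplied by dx ∧ dy gives (-2*z) dx ∧ dy ∧ dz
Collecting like 3-forms: d(omega) = (-2*z) dx ∧ dy ∧ dz.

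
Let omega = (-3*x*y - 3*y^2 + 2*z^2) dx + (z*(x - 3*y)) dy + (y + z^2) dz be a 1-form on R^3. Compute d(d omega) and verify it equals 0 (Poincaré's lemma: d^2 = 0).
d(d omega) = 0

Step 1: d omega = sum_{i<j} (∂f_j/∂x_i - ∂f_i/∂x_j) dx_i ∧ dx_j:
  coeff of dx ∧ dy: 3*x + 6*y + z
  coeff of dx ∧ dz: -4*z
  coeff of dy ∧ dz: -x + 3*y + 1
Step 2: Apply d again to each 2-form coefficient. The only possible 3-form in R^3 is dx ∧ dy ∧ dz, with coefficient
  ∂(coeff of dy∧dz)/∂x - ∂(coeff of dx∧dz)/∂y + ∂(coeff of dx∧dy)/∂z
  = ∂/∂x (-x + 3*y + 1) - ∂/∂y (-4*z) + ∂/∂z (3*x + 6*y + z).
Each of these terms simplifies to sums of mixed partials that cancel in pairs. The result is 0 (by equality of mixed partials for smooth functions — Schwarz / Clairaut).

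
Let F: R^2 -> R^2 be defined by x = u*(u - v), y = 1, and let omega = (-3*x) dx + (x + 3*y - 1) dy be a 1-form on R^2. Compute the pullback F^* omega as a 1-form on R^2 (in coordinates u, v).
F^* omega = (3*u*(-2*u^2 + 3*u*v - v^2)) du + (3*u^2*(u - v)) dv

Using F^*(f dg) = (f ∘ F) d(g ∘ F), substitute each coordinate x_i by F_i(u, v) in f_i, and replace dx_i by d F_i = (∂F_i/∂u) du + (∂F_i/∂v) dv.
  For the x component: f_1(F) = 3*u*(-u + v); d F_1 = (2*u - v) du + (-u) dv
  For the y component: f_2(F) = u^2 - u*v + 2; d F_2 = (0) du + (0) dv
Combining and collecting du, dv coefficients:
  coeff of du: 3*u*(-2*u^2 + 3*u*v - v^2)
  coeff of dv: 3*u^2*(u - v)
F^* omega = (3*u*(-2*u^2 + 3*u*v - v^2)) du + (3*u^2*(u - v)) dv.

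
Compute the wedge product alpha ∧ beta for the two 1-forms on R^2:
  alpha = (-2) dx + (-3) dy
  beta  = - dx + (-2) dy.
alpha ∧ beta = (1) dx ∧ dy

Distribute the wedge, using dx_i ∧ dx_j = -dx_j ∧ dx_i and dx_i ∧ dx_i = 0. For each pair (i, j) with i < j, the coefficient of dx_i ∧ dx_j in alpha ∧ beta is (alpha_i * beta_j - alpha_j * beta_i). Collecting: alpha ∧ beta = (1) dx ∧ dy.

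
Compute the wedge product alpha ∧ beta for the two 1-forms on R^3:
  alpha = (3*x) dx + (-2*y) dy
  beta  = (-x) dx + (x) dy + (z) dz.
alpha ∧ beta = (x*(3*x - 2*y)) dx ∧ dy + (3*x*z) dx ∧ dz + (-2*y*z) dy ∧ dz

Distribute the wedge, using dx_i ∧ dx_j = -dx_j ∧ dx_i and dx_i ∧ dx_i = 0. For each pair (i, j) with i < j, the coefficient of dx_i ∧ dx_j in alpha ∧ beta is (alpha_i * beta_j - alpha_j * beta_i). Collecting: alpha ∧ beta = (x*(3*x - 2*y)) dx ∧ dy + (3*x*z) dx ∧ dz + (-2*y*z) dy ∧ dz.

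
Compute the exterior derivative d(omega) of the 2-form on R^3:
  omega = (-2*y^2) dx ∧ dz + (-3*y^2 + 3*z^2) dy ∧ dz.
d(omega) = (4*y) dx ∧ dy ∧ dz

For a 2-form omega = sum_{i<j} g_{ij} dx_i ∧ dx_j, the exterior derivative is
  d(omega) = sum_{i<j} d(g_{ij}) ∧ dx_i ∧ dx_j = sum_{i<j, k} (∂g_{ij}/∂x_k) dx_k ∧ dx_i ∧ dx_j.
Expand each term, using dx_k ∧ dx_i ∧ dx_j = sgn(permutation) dx_{(a)} ∧ dx_{(b)} ∧ dx_{(c)} with (a < b < c) sorted:
  d(-2*y^2) includes (∂/∂y)(-2*y^2) dy = (-4*y) dy, which multiplied by dx ∧ dz gives (4*y) dx ∧ dy ∧ dz
Collecting like 3-forms: d(omega) = (4*y) dx ∧ dy ∧ dz.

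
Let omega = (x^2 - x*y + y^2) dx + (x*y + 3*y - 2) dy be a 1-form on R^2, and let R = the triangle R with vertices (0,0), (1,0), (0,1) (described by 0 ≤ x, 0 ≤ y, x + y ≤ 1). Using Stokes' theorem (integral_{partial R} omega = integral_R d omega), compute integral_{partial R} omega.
integral_(partial R) omega = 0

Stokes: integral_partial_R omega = integral_R d omega with d omega = (∂Q/∂x - ∂P/∂y) dx ∧ dy.
  ∂Q/∂x = y
  ∂P/∂y = -x + 2*y
  integrand = ∂Q/∂x - ∂P/∂y = x - y.
Integrating over R: integral_0^1 integral_0^{1-x} (x - y) dy dx = 0.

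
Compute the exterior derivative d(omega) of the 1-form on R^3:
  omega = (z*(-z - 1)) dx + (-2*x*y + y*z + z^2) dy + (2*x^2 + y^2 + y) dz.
d(omega) = (-2*y) dx ∧ dy + (4*x + 2*z + 1) dx ∧ dz + (y - 2*z + 1) dy ∧ dz

For a 1-form omega = sum_i f_i dx_i, the exterior derivative is
  d(omega) = sum_{i < j} (∂f_j/∂x_i - ∂f_i/∂x_j) dx_i ∧ dx_j.
  coefficient of dx ∧ dy: ∂f_2/∂x - ∂f_1/∂y = ∂(-2*x*y + y*z + z^2)/∂x - ∂(z*(-z - 1))/∂y = -2*y
  coefficient of dx ∧ dz: ∂f_3/∂x - ∂f_1/∂z = ∂(2*x^2 + y^2 + y)/∂x - ∂(z*(-z - 1))/∂z = 4*x + 2*z + 1
  coefficient of dy ∧ dz: ∂f_3/∂y - ∂f_2/∂z = ∂(2*x^2 + y^2 + y)/∂y - ∂(-2*x*y + y*z + z^2)/∂z = y - 2*z + 1
Assembling: d(omega) = (-2*y) dx ∧ dy + (4*x + 2*z + 1) dx ∧ dz + (y - 2*z + 1) dy ∧ dz.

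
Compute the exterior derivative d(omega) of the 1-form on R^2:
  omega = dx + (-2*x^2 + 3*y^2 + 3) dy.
d(omega) = (-4*x) dx ∧ dy

For a 1-form omega = sum_i f_i dx_i, the exterior derivative is
  d(omega) = sum_{i < j} (∂f_j/∂x_i - ∂f_i/∂x_j) dx_i ∧ dx_j.
  coefficient of dx ∧ dy: ∂f_2/∂x - ∂f_1/∂y = ∂(-2*x^2 + 3*y^2 + 3)/∂x - ∂(1)/∂y = -4*x
Assembling: d(omega) = (-4*x) dx ∧ dy.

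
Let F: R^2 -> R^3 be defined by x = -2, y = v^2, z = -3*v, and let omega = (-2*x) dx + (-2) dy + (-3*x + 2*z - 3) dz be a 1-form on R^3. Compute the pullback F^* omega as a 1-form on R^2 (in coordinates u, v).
F^* omega = (14*v - 9) dv

Using F^*(f dg) = (f ∘ F) d(g ∘ F), substitute each coordinate x_i by F_i(u, v) in f_i, and replace dx_i by d F_i = (∂F_i/∂u) du + (∂F_i/∂v) dv.
  For the x component: f_1(F) = 4; d F_1 = (0) du + (0) dv
  For the y component: f_2(F) = -2; d F_2 = (0) du + (2*v) dv
  For the z component: f_3(F) = 3 - 6*v; d F_3 = (0) du + (-3) dv
Combining and collecting du, dv coefficients:
  coeff of du: 0
  coeff of dv: 14*v - 9
F^* omega = (14*v - 9) dv.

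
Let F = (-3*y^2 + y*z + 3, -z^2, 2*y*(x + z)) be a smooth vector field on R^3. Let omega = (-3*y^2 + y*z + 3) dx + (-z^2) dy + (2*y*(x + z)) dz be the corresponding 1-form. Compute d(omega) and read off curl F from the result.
d(omega) = (2*x + 4*z) dy ∧ dz + (-y) dz ∧ dx + (6*y - z) dx ∧ dy; curl F = (2*x + 4*z, -y, 6*y - z)

d omega = sum_{i<j} (∂f_j/∂x_i - ∂f_i/∂x_j) dx_i ∧ dx_j. Under the identification (dy ∧ dz, dz ∧ dx, dx ∧ dy) ↔ (e_x, e_y, e_z), the coefficients are exactly the components of curl F. Compute:
  ∂R/∂y - ∂Q/∂z = (2*x + 2*z) - (-2*z) = 2*x + 4*z
  ∂P/∂z - ∂R/∂x = (y) - (2*y) = -y
  ∂Q/∂x - ∂P/∂y = (0) - (-6*y + z) = 6*y - z.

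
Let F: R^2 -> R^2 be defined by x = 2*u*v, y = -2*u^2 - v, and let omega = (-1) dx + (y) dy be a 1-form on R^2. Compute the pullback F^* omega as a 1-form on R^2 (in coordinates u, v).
F^* omega = (8*u^3 + 4*u*v - 2*v) du + (2*u^2 - 2*u + v) dv

Using F^*(f dg) = (f ∘ F) d(g ∘ F), substitute each coordinate x_i by F_i(u, v) in f_i, and replace dx_i by d F_i = (∂F_i/∂u) du + (∂F_i/∂v) dv.
  For the x component: f_1(F) = -1; d F_1 = (2*v) du + (2*u) dv
  For the y component: f_2(F) = -2*u^2 - v; d F_2 = (-4*u) du + (-1) dv
Combining and collecting du, dv coefficients:
  coeff of du: 8*u^3 + 4*u*v - 2*v
  coeff of dv: 2*u^2 - 2*u + v
F^* omega = (8*u^3 + 4*u*v - 2*v) du + (2*u^2 - 2*u + v) dv.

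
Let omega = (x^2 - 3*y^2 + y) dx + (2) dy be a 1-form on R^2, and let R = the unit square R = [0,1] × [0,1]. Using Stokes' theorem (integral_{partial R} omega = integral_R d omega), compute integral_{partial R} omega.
integral_(partial R) omega = 2

Stokes: integral_partial_R omega = integral_R d omega with d omega = (∂Q/∂x - ∂P/∂y) dx ∧ dy.
  ∂Q/∂x = 0
  ∂P/∂y = 1 - 6*y
  integrand = ∂Q/∂x - ∂P/∂y = 6*y - 1.
Integrating over R: integral_0^1 integral_0^1 (6*y - 1) dx dy = 2.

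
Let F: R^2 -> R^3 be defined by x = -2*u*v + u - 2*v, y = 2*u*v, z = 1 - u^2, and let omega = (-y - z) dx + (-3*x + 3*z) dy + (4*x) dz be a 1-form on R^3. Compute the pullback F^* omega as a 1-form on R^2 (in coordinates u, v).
F^* omega = (8*u^2*v - 7*u^2 + 16*u*v^2 + 8*u*v + 12*v^2 + 8*v - 1) du + (-8*u^3 + 16*u^2*v - 8*u^2 + 16*u*v + 8*u + 2) dv

Using F^*(f dg) = (f ∘ F) d(g ∘ F), substitute each coordinate x_i by F_i(u, v) in f_i, and replace dx_i by d F_i = (∂F_i/∂u) du + (∂F_i/∂v) dv.
  For the x component: f_1(F) = u^2 - 2*u*v - 1; d F_1 = (1 - 2*v) du + (-2*u - 2) dv
  For the y component: f_2(F) = -3*u^2 + 6*u*v - 3*u + 6*v + 3; d F_2 = (2*v) du + (2*u) dv
  For the z component: f_3(F) = -8*u*v + 4*u - 8*v; d F_3 = (-2*u) du + (0) dv
Combining and collecting du, dv coefficients:
  coeff of du: 8*u^2*v - 7*u^2 + 16*u*v^2 + 8*u*v + 12*v^2 + 8*v - 1
  coeff of dv: -8*u^3 + 16*u^2*v - 8*u^2 + 16*u*v + 8*u + 2
F^* omega = (8*u^2*v - 7*u^2 + 16*u*v^2 + 8*u*v + 12*v^2 + 8*v - 1) du + (-8*u^3 + 16*u^2*v - 8*u^2 + 16*u*v + 8*u + 2) dv.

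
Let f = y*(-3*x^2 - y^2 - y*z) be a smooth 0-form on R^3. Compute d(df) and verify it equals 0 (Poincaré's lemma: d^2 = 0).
d(df) = 0

Step 1: df = sum_i (∂f/∂x_i) dx_i = (-6*x*y) dx + (-3*x^2 - 3*y^2 - 2*y*z) dy + (-y^2) dz.
Step 2: Apply d again. Using the 1-form formula, the coefficient of dx ∧ dy in d(df) is ∂^2 f/∂x ∂y - ∂^2 f/∂y ∂x = (-6*x) - (-6*x) = 0 (equality of mixed partials for smooth f).
Similarly for dx ∧ dz and dy ∧ dz — all coefficients vanish. So d(df) = 0.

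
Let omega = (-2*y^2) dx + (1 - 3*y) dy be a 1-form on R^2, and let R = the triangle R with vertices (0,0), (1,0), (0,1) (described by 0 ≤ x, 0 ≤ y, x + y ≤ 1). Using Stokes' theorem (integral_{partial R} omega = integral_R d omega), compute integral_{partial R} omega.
integral_(partial R) omega = 2/3

Stokes: integral_partial_R omega = integral_R d omega with d omega = (∂Q/∂x - ∂P/∂y) dx ∧ dy.
  ∂Q/∂x = 0
  ∂P/∂y = -4*y
  integrand = ∂Q/∂x - ∂P/∂y = 4*y.
Integrating over R: integral_0^1 integral_0^{1-x} (4*y) dy dx = 2/3.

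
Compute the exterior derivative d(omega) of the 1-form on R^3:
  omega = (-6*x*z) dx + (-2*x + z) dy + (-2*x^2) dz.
d(omega) = (-2) dx ∧ dy + (2*x) dx ∧ dz + (-1) dy ∧ dz

For a 1-form omega = sum_i f_i dx_i, the exterior derivative is
  d(omega) = sum_{i < j} (∂f_j/∂x_i - ∂f_i/∂x_j) dx_i ∧ dx_j.
  coefficient of dx ∧ dy: ∂f_2/∂x - ∂f_1/∂y = ∂(-2*x + z)/∂x - ∂(-6*x*z)/∂y = -2
  coefficient of dx ∧ dz: ∂f_3/∂x - ∂f_1/∂z = ∂(-2*x^2)/∂x - ∂(-6*x*z)/∂z = 2*x
  coefficient of dy ∧ dz: ∂f_3/∂y - ∂f_2/∂z = ∂(-2*x^2)/∂y - ∂(-2*x + z)/∂z = -1
Assembling: d(omega) = (-2) dx ∧ dy + (2*x) dx ∧ dz + (-1) dy ∧ dz.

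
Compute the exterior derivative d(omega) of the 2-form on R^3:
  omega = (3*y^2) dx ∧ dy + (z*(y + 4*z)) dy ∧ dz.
d(omega) = 0

For a 2-form omega = sum_{i<j} g_{ij} dx_i ∧ dx_j, the exterior derivative is
  d(omega) = sum_{i<j} d(g_{ij}) ∧ dx_i ∧ dx_j = sum_{i<j, k} (∂g_{ij}/∂x_k) dx_k ∧ dx_i ∧ dx_j.
Expand each term, using dx_k ∧ dx_i ∧ dx_j = sgn(permutation) dx_{(a)} ∧ dx_{(b)} ∧ dx_{(c)} with (a < b < c) sorted:

Collecting like 3-forms: d(omega) = 0.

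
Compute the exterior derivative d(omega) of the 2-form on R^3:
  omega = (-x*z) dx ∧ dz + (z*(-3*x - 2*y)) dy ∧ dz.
d(omega) = (-3*z) dx ∧ dy ∧ dz

For a 2-form omega = sum_{i<j} g_{ij} dx_i ∧ dx_j, the exterior derivative is
  d(omega) = sum_{i<j} d(g_{ij}) ∧ dx_i ∧ dx_j = sum_{i<j, k} (∂g_{ij}/∂x_k) dx_k ∧ dx_i ∧ dx_j.
Expand each term, using dx_k ∧ dx_i ∧ dx_j = sgn(permutation) dx_{(a)} ∧ dx_{(b)} ∧ dx_{(c)} with (a < b < c) sorted:
  d(z*(-3*x - 2*y)) includes (∂/∂x)(z*(-3*x - 2*y)) dx = (-3*z) dx, which multiplied by dy ∧ dz gives (-3*z) dx ∧ dy ∧ dz
Collecting like 3-forms: d(omega) = (-3*z) dx ∧ dy ∧ dz.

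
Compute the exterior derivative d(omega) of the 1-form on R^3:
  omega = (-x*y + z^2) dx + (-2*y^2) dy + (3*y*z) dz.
d(omega) = (x) dx ∧ dy + (-2*z) dx ∧ dz + (3*z) dy ∧ dz

For a 1-form omega = sum_i f_i dx_i, the exterior derivative is
  d(omega) = sum_{i < j} (∂f_j/∂x_i - ∂f_i/∂x_j) dx_i ∧ dx_j.
  coefficient of dx ∧ dy: ∂f_2/∂x - ∂f_1/∂y = ∂(-2*y^2)/∂x - ∂(-x*y + z^2)/∂y = x
  coefficient of dx ∧ dz: ∂f_3/∂x - ∂f_1/∂z = ∂(3*y*z)/∂x - ∂(-x*y + z^2)/∂z = -2*z
  coefficient of dy ∧ dz: ∂f_3/∂y - ∂f_2/∂z = ∂(3*y*z)/∂y - ∂(-2*y^2)/∂z = 3*z
Assembling: d(omega) = (x) dx ∧ dy + (-2*z) dx ∧ dz + (3*z) dy ∧ dz.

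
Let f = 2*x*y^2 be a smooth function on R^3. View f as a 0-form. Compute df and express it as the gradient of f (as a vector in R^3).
df = (2*y^2) dx + (4*x*y) dy + (0) dz; grad f = (2*y^2, 4*x*y, 0)

For a 0-form f, d f = (∂f/∂x) dx + (∂f/∂y) dy + (∂f/∂z) dz. The components of the vector representation are exactly the entries of grad f in Cartesian coordinates:
  ∂f/∂x = 2*y^2
  ∂f/∂y = 4*x*y
  ∂f/∂z = 0.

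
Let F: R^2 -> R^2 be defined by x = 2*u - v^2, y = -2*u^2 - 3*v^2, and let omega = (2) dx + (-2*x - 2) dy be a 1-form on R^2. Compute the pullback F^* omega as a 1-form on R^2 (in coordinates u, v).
F^* omega = (16*u^2 - 8*u*v^2 + 8*u + 4) du + (4*v*(6*u - 3*v^2 + 2)) dv

Using F^*(f dg) = (f ∘ F) d(g ∘ F), substitute each coordinate x_i by F_i(u, v) in f_i, and replace dx_i by d F_i = (∂F_i/∂u) du + (∂F_i/∂v) dv.
  For the x component: f_1(F) = 2; d F_1 = (2) du + (-2*v) dv
  For the y component: f_2(F) = -4*u + 2*v^2 - 2; d F_2 = (-4*u) du + (-6*v) dv
Combining and collecting du, dv coefficients:
  coeff of du: 16*u^2 - 8*u*v^2 + 8*u + 4
  coeff of dv: 4*v*(6*u - 3*v^2 + 2)
F^* omega = (16*u^2 - 8*u*v^2 + 8*u + 4) du + (4*v*(6*u - 3*v^2 + 2)) dv.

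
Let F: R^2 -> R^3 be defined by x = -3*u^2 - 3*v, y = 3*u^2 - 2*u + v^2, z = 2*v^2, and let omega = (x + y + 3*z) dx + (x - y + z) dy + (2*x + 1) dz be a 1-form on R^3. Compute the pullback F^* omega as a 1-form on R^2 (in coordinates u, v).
F^* omega = (-36*u^3 + 36*u^2 - 36*u*v^2 - 4*u - 2*v^2 + 6*v) du + (-36*u^2*v + 4*u*v + 6*u + 2*v^3 - 51*v^2 + 13*v) dv

Using F^*(f dg) = (f ∘ F) d(g ∘ F), substitute each coordinate x_i by F_i(u, v) in f_i, and replace dx_i by d F_i = (∂F_i/∂u) du + (∂F_i/∂v) dv.
  For the x component: f_1(F) = -2*u + 7*v^2 - 3*v; d F_1 = (-6*u) du + (-3) dv
  For the y component: f_2(F) = -6*u^2 + 2*u + v^2 - 3*v; d F_2 = (6*u - 2) du + (2*v) dv
  For the z component: f_3(F) = -6*u^2 - 6*v + 1; d F_3 = (0) du + (4*v) dv
Combining and collecting du, dv coefficients:
  coeff of du: -36*u^3 + 36*u^2 - 36*u*v^2 - 4*u - 2*v^2 + 6*v
  coeff of dv: -36*u^2*v + 4*u*v + 6*u + 2*v^3 - 51*v^2 + 13*v
F^* omega = (-36*u^3 + 36*u^2 - 36*u*v^2 - 4*u - 2*v^2 + 6*v) du + (-36*u^2*v + 4*u*v + 6*u + 2*v^3 - 51*v^2 + 13*v) dv.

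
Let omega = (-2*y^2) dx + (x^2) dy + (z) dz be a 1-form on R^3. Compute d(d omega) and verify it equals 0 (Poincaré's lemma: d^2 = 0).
d(d omega) = 0

Step 1: d omega = sum_{i<j} (∂f_j/∂x_i - ∂f_i/∂x_j) dx_i ∧ dx_j:
  coeff of dx ∧ dy: 2*x + 4*y
  coeff of dx ∧ dz: 0
  coeff of dy ∧ dz: 0
Step 2: Apply d again to each 2-form coefficient. The only possible 3-form in R^3 is dx ∧ dy ∧ dz, with coefficient
  ∂(coeff of dy∧dz)/∂x - ∂(coeff of dx∧dz)/∂y + ∂(coeff of dx∧dy)/∂z
  = ∂/∂x (0) - ∂/∂y (0) + ∂/∂z (2*x + 4*y).
Each of these terms simplifies to sums of mixed partials that cancel in pairs. The result is 0 (by equality of mixed partials for smooth functions — Schwarz / Clairaut).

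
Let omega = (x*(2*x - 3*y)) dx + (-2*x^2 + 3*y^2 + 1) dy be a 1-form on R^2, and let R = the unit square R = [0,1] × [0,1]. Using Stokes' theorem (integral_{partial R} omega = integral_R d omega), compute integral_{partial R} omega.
integral_(partial R) omega = -1/2

Stokes: integral_partial_R omega = integral_R d omega with d omega = (∂Q/∂x - ∂P/∂y) dx ∧ dy.
  ∂Q/∂x = -4*x
  ∂P/∂y = -3*x
  integrand = ∂Q/∂x - ∂P/∂y = -x.
Integrating over R: integral_0^1 integral_0^1 (-x) dx dy = -1/2.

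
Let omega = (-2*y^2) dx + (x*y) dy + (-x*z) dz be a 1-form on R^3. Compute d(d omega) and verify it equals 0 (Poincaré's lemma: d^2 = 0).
d(d omega) = 0

Step 1: d omega = sum_{i<j} (∂f_j/∂x_i - ∂f_i/∂x_j) dx_i ∧ dx_j:
  coeff of dx ∧ dy: 5*y
  coeff of dx ∧ dz: -z
  coeff of dy ∧ dz: 0
Step 2: Apply d again to each 2-form coefficient. The only possible 3-form in R^3 is dx ∧ dy ∧ dz, with coefficient
  ∂(coeff of dy∧dz)/∂x - ∂(coeff of dx∧dz)/∂y + ∂(coeff of dx∧dy)/∂z
  = ∂/∂x (0) - ∂/∂y (-z) + ∂/∂z (5*y).
Each of these terms simplifies to sums of mixed partials that cancel in pairs. The result is 0 (by equality of mixed partials for smooth functions — Schwarz / Clairaut).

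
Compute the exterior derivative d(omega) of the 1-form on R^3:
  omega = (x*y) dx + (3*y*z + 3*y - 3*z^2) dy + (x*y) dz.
d(omega) = (-x) dx ∧ dy + (y) dx ∧ dz + (x - 3*y + 6*z) dy ∧ dz

For a 1-form omega = sum_i f_i dx_i, the exterior derivative is
  d(omega) = sum_{i < j} (∂f_j/∂x_i - ∂f_i/∂x_j) dx_i ∧ dx_j.
  coefficient of dx ∧ dy: ∂f_2/∂x - ∂f_1/∂y = ∂(3*y*z + 3*y - 3*z^2)/∂x - ∂(x*y)/∂y = -x
  coefficient of dx ∧ dz: ∂f_3/∂x - ∂f_1/∂z = ∂(x*y)/∂x - ∂(x*y)/∂z = y
  coefficient of dy ∧ dz: ∂f_3/∂y - ∂f_2/∂z = ∂(x*y)/∂y - ∂(3*y*z + 3*y - 3*z^2)/∂z = x - 3*y + 6*z
Assembling: d(omega) = (-x) dx ∧ dy + (y) dx ∧ dz + (x - 3*y + 6*z) dy ∧ dz.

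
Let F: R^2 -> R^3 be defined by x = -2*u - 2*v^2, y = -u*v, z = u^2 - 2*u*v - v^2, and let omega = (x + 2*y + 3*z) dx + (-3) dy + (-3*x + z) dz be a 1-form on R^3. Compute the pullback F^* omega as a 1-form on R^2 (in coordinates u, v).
F^* omega = (2*u^3 - 6*u^2*v + 6*u^2 + 14*u*v^2 + 4*u*v + 4*u - 10*v^3 + 10*v^2 + 3*v) du + (-2*u^3 - 10*u^2*v - 12*u^2 + 26*u*v^2 - 4*u*v + 3*u + 10*v^3) dv

Using F^*(f dg) = (f ∘ F) d(g ∘ F), substitute each coordinate x_i by F_i(u, v) in f_i, and replace dx_i by d F_i = (∂F_i/∂u) du + (∂F_i/∂v) dv.
  For the x component: f_1(F) = 3*u^2 - 8*u*v - 2*u - 5*v^2; d F_1 = (-2) du + (-4*v) dv
  For the y component: f_2(F) = -3; d F_2 = (-v) du + (-u) dv
  For the z component: f_3(F) = u^2 - 2*u*v + 6*u + 5*v^2; d F_3 = (2*u - 2*v) du + (-2*u - 2*v) dv
Combining and collecting du, dv coefficients:
  coeff of du: 2*u^3 - 6*u^2*v + 6*u^2 + 14*u*v^2 + 4*u*v + 4*u - 10*v^3 + 10*v^2 + 3*v
  coeff of dv: -2*u^3 - 10*u^2*v - 12*u^2 + 26*u*v^2 - 4*u*v + 3*u + 10*v^3
F^* omega = (2*u^3 - 6*u^2*v + 6*u^2 + 14*u*v^2 + 4*u*v + 4*u - 10*v^3 + 10*v^2 + 3*v) du + (-2*u^3 - 10*u^2*v - 12*u^2 + 26*u*v^2 - 4*u*v + 3*u + 10*v^3) dv.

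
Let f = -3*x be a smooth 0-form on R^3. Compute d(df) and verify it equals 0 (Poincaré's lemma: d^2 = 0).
d(df) = 0

Step 1: df = sum_i (∂f/∂x_i) dx_i = (-3) dx + (0) dy + (0) dz.
Step 2: Apply d again. Using the 1-form formula, the coefficient of dx ∧ dy in d(df) is ∂^2 f/∂x ∂y - ∂^2 f/∂y ∂x = (0) - (0) = 0 (equality of mixed partials for smooth f).
Similarly for dx ∧ dz and dy ∧ dz — all coefficients vanish. So d(df) = 0.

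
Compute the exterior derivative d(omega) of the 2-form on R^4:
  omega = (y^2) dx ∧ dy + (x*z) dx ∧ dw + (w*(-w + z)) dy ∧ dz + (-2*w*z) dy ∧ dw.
d(omega) = (-x) dx ∧ dz ∧ dw + (z) dy ∧ dz ∧ dw

For a 2-form omega = sum_{i<j} g_{ij} dx_i ∧ dx_j, the exterior derivative is
  d(omega) = sum_{i<j} d(g_{ij}) ∧ dx_i ∧ dx_j = sum_{i<j, k} (∂g_{ij}/∂x_k) dx_k ∧ dx_i ∧ dx_j.
Expand each term, using dx_k ∧ dx_i ∧ dx_j = sgn(permutation) dx_{(a)} ∧ dx_{(b)} ∧ dx_{(c)} with (a < b < c) sorted:
  d(x*z) includes (∂/∂z)(x*z) dz = (x) dz, which multiplied by dx ∧ dw gives (-x) dx ∧ dz ∧ dw
  d(w*(-w + z)) includes (∂/∂w)(w*(-w + z)) dw = (-2*w + z) dw, which multiplied by dy ∧ dz gives (-2*w + z) dy ∧ dz ∧ dw
  d(-2*w*z) includes (∂/∂z)(-2*w*z) dz = (-2*w) dz, which multiplied by dy ∧ dw gives (2*w) dy ∧ dz ∧ dw
Collecting like 3-forms: d(omega) = (-x) dx ∧ dz ∧ dw + (z) dy ∧ dz ∧ dw.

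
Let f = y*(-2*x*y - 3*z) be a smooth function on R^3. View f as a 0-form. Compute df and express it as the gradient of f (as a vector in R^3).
df = (-2*y^2) dx + (-4*x*y - 3*z) dy + (-3*y) dz; grad f = (-2*y^2, -4*x*y - 3*z, -3*y)

For a 0-form f, d f = (∂f/∂x) dx + (∂f/∂y) dy + (∂f/∂z) dz. The components of the vector representation are exactly the entries of grad f in Cartesian coordinates:
  ∂f/∂x = -2*y^2
  ∂f/∂y = -4*x*y - 3*z
  ∂f/∂z = -3*y.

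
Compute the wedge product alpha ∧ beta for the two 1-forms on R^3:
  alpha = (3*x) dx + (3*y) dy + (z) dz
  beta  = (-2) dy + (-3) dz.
alpha ∧ beta = (-6*x) dx ∧ dy + (-9*x) dx ∧ dz + (-9*y + 2*z) dy ∧ dz

Distribute the wedge, using dx_i ∧ dx_j = -dx_j ∧ dx_i and dx_i ∧ dx_i = 0. For each pair (i, j) with i < j, the coefficient of dx_i ∧ dx_j in alpha ∧ beta is (alpha_i * beta_j - alpha_j * beta_i). Collecting: alpha ∧ beta = (-6*x) dx ∧ dy + (-9*x) dx ∧ dz + (-9*y + 2*z) dy ∧ dz.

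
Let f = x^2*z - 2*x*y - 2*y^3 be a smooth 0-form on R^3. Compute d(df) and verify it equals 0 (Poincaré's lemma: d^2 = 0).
d(df) = 0

Step 1: df = sum_i (∂f/∂x_i) dx_i = (2*x*z - 2*y) dx + (-2*x - 6*y^2) dy + (x^2) dz.
Step 2: Apply d again. Using the 1-form formula, the coefficient of dx ∧ dy in d(df) is ∂^2 f/∂x ∂y - ∂^2 f/∂y ∂x = (-2) - (-2) = 0 (equality of mixed partials for smooth f).
Similarly for dx ∧ dz and dy ∧ dz — all coefficients vanish. So d(df) = 0.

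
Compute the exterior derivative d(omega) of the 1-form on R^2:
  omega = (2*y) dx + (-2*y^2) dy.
d(omega) = (-2) dx ∧ dy

For a 1-form omega = sum_i f_i dx_i, the exterior derivative is
  d(omega) = sum_{i < j} (∂f_j/∂x_i - ∂f_i/∂x_j) dx_i ∧ dx_j.
  coefficient of dx ∧ dy: ∂f_2/∂x - ∂f_1/∂y = ∂(-2*y^2)/∂x - ∂(2*y)/∂y = -2
Assembling: d(omega) = (-2) dx ∧ dy.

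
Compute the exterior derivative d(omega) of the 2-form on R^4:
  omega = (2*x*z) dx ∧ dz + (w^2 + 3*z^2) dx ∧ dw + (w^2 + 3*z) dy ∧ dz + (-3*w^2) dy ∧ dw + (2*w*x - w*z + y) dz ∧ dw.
d(omega) = (2*w - 6*z) dx ∧ dz ∧ dw + (2*w + 1) dy ∧ dz ∧ dw

For a 2-form omega = sum_{i<j} g_{ij} dx_i ∧ dx_j, the exterior derivative is
  d(omega) = sum_{i<j} d(g_{ij}) ∧ dx_i ∧ dx_j = sum_{i<j, k} (∂g_{ij}/∂x_k) dx_k ∧ dx_i ∧ dx_j.
Expand each term, using dx_k ∧ dx_i ∧ dx_j = sgn(permutation) dx_{(a)} ∧ dx_{(b)} ∧ dx_{(c)} with (a < b < c) sorted:
  d(w^2 + 3*z^2) includes (∂/∂z)(w^2 + 3*z^2) dz = (6*z) dz, which multiplied by dx ∧ dw gives (-6*z) dx ∧ dz ∧ dw
  d(w^2 + 3*z) includes (∂/∂w)(w^2 + 3*z) dw = (2*w) dw, which multiplied by dy ∧ dz gives (2*w) dy ∧ dz ∧ dw
  d(2*w*x - w*z + y) includes (∂/∂x)(2*w*x - w*z + y) dx = (2*w) dx, which multiplied by dz ∧ dw gives (2*w) dx ∧ dz ∧ dw
  d(2*w*x - w*z + y) includes (∂/∂y)(2*w*x - w*z + y) dy = (1) dy, which multiplied by dz ∧ dw gives (1) dy ∧ dz ∧ dw
Collecting like 3-forms: d(omega) = (2*w - 6*z) dx ∧ dz ∧ dw + (2*w + 1) dy ∧ dz ∧ dw.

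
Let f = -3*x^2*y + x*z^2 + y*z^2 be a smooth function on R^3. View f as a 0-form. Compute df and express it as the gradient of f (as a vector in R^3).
df = (-6*x*y + z^2) dx + (-3*x^2 + z^2) dy + (2*z*(x + y)) dz; grad f = (-6*x*y + z^2, -3*x^2 + z^2, 2*z*(x + y))

For a 0-form f, d f = (∂f/∂x) dx + (∂f/∂y) dy + (∂f/∂z) dz. The components of the vector representation are exactly the entries of grad f in Cartesian coordinates:
  ∂f/∂x = -6*x*y + z^2
  ∂f/∂y = -3*x^2 + z^2
  ∂f/∂z = 2*z*(x + y).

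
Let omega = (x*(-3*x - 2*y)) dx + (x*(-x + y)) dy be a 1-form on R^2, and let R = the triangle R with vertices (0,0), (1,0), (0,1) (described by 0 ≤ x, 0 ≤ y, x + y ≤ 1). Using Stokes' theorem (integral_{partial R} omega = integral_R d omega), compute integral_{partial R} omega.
integral_(partial R) omega = 1/6

Stokes: integral_partial_R omega = integral_R d omega with d omega = (∂Q/∂x - ∂P/∂y) dx ∧ dy.
  ∂Q/∂x = -2*x + y
  ∂P/∂y = -2*x
  integrand = ∂Q/∂x - ∂P/∂y = y.
Integrating over R: integral_0^1 integral_0^{1-x} (y) dy dx = 1/6.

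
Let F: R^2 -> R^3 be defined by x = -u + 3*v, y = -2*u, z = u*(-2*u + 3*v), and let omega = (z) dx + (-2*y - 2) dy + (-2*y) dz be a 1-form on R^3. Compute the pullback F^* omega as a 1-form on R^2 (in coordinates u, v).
F^* omega = (-14*u^2 + 9*u*v - 8*u + 4) du + (3*u*(2*u + 3*v)) dv

Using F^*(f dg) = (f ∘ F) d(g ∘ F), substitute each coordinate x_i by F_i(u, v) in f_i, and replace dx_i by d F_i = (∂F_i/∂u) du + (∂F_i/∂v) dv.
  For the x component: f_1(F) = u*(-2*u + 3*v); d F_1 = (-1) du + (3) dv
  For the y component: f_2(F) = 4*u - 2; d F_2 = (-2) du + (0) dv
  For the z component: f_3(F) = 4*u; d F_3 = (-4*u + 3*v) du + (3*u) dv
Combining and collecting du, dv coefficients:
  coeff of du: -14*u^2 + 9*u*v - 8*u + 4
  coeff of dv: 3*u*(2*u + 3*v)
F^* omega = (-14*u^2 + 9*u*v - 8*u + 4) du + (3*u*(2*u + 3*v)) dv.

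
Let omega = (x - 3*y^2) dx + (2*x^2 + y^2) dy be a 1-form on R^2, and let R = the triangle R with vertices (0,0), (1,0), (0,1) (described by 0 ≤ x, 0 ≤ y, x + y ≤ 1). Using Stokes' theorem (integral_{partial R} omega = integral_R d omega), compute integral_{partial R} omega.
integral_(partial R) omega = 5/3

Stokes: integral_partial_R omega = integral_R d omega with d omega = (∂Q/∂x - ∂P/∂y) dx ∧ dy.
  ∂Q/∂x = 4*x
  ∂P/∂y = -6*y
  integrand = ∂Q/∂x - ∂P/∂y = 4*x + 6*y.
Integrating over R: integral_0^1 integral_0^{1-x} (4*x + 6*y) dy dx = 5/3.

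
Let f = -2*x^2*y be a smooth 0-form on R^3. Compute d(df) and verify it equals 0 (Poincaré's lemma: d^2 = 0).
d(df) = 0

Step 1: df = sum_i (∂f/∂x_i) dx_i = (-4*x*y) dx + (-2*x^2) dy + (0) dz.
Step 2: Apply d again. Using the 1-form formula, the coefficient of dx ∧ dy in d(df) is ∂^2 f/∂x ∂y - ∂^2 f/∂y ∂x = (-4*x) - (-4*x) = 0 (equality of mixed partials for smooth f).
Similarly for dx ∧ dz and dy ∧ dz — all coefficients vanish. So d(df) = 0.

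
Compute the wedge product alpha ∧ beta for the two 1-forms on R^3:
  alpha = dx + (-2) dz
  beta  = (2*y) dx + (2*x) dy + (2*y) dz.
alpha ∧ beta = (2*x) dx ∧ dy + (6*y) dx ∧ dz + (4*x) dy ∧ dz

Distribute the wedge, using dx_i ∧ dx_j = -dx_j ∧ dx_i and dx_i ∧ dx_i = 0. For each pair (i, j) with i < j, the coefficient of dx_i ∧ dx_j in alpha ∧ beta is (alpha_i * beta_j - alpha_j * beta_i). Collecting: alpha ∧ beta = (2*x) dx ∧ dy + (6*y) dx ∧ dz + (4*x) dy ∧ dz.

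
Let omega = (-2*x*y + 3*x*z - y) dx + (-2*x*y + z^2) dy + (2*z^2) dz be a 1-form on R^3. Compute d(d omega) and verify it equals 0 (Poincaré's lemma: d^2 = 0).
d(d omega) = 0

Step 1: d omega = sum_{i<j} (∂f_j/∂x_i - ∂f_i/∂x_j) dx_i ∧ dx_j:
  coeff of dx ∧ dy: 2*x - 2*y + 1
  coeff of dx ∧ dz: -3*x
  coeff of dy ∧ dz: -2*z
Step 2: Apply d again to each 2-form coefficient. The only possible 3-form in R^3 is dx ∧ dy ∧ dz, with coefficient
  ∂(coeff of dy∧dz)/∂x - ∂(coeff of dx∧dz)/∂y + ∂(coeff of dx∧dy)/∂z
  = ∂/∂x (-2*z) - ∂/∂y (-3*x) + ∂/∂z (2*x - 2*y + 1).
Each of these terms simplifies to sums of mixed partials that cancel in pairs. The result is 0 (by equality of mixed partials for smooth functions — Schwarz / Clairaut).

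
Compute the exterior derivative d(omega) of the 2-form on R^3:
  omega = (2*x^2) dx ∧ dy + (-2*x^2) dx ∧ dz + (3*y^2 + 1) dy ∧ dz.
d(omega) = 0

For a 2-form omega = sum_{i<j} g_{ij} dx_i ∧ dx_j, the exterior derivative is
  d(omega) = sum_{i<j} d(g_{ij}) ∧ dx_i ∧ dx_j = sum_{i<j, k} (∂g_{ij}/∂x_k) dx_k ∧ dx_i ∧ dx_j.
Expand each term, using dx_k ∧ dx_i ∧ dx_j = sgn(permutation) dx_{(a)} ∧ dx_{(b)} ∧ dx_{(c)} with (a < b < c) sorted:

Collecting like 3-forms: d(omega) = 0.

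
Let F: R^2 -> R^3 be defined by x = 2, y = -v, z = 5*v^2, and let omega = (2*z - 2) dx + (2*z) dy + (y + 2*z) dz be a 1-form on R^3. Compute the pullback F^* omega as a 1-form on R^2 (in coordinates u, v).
F^* omega = (v^2*(100*v - 20)) dv

Using F^*(f dg) = (f ∘ F) d(g ∘ F), substitute each coordinate x_i by F_i(u, v) in f_i, and replace dx_i by d F_i = (∂F_i/∂u) du + (∂F_i/∂v) dv.
  For the x component: f_1(F) = 10*v^2 - 2; d F_1 = (0) du + (0) dv
  For the y component: f_2(F) = 10*v^2; d F_2 = (0) du + (-1) dv
  For the z component: f_3(F) = v*(10*v - 1); d F_3 = (0) du + (10*v) dv
Combining and collecting du, dv coefficients:
  coeff of du: 0
  coeff of dv: v^2*(100*v - 20)
F^* omega = (v^2*(100*v - 20)) dv.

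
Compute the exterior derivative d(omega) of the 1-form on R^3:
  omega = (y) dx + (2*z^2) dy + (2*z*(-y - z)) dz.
d(omega) = (-1) dx ∧ dy + (-6*z) dy ∧ dz

For a 1-form omega = sum_i f_i dx_i, the exterior derivative is
  d(omega) = sum_{i < j} (∂f_j/∂x_i - ∂f_i/∂x_j) dx_i ∧ dx_j.
  coefficient of dx ∧ dy: ∂f_2/∂x - ∂f_1/∂y = ∂(2*z^2)/∂x - ∂(y)/∂y = -1
  coefficient of dy ∧ dz: ∂f_3/∂y - ∂f_2/∂z = ∂(2*z*(-y - z))/∂y - ∂(2*z^2)/∂z = -6*z
Assembling: d(omega) = (-1) dx ∧ dy + (-6*z) dy ∧ dz.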